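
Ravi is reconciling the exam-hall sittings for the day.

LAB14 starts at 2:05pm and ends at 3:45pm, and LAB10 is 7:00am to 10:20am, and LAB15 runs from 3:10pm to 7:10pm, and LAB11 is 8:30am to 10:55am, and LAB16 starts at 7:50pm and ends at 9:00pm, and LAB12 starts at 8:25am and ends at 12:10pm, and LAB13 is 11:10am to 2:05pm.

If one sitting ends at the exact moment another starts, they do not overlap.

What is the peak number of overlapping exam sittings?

Walk through starts and ends in time order (an end at T is processed before a start at T):
7:00am start LAB10 → 1
8:25am start LAB12 → 2
8:30am start LAB11 → 3
10:20am end LAB10 → 2
10:55am end LAB11 → 1
11:10am start LAB13 → 2
12:10pm end LAB12 → 1
2:05pm end LAB13 → 0
2:05pm start LAB14 → 1
3:10pm start LAB15 → 2
3:45pm end LAB14 → 1
7:10pm end LAB15 → 0
7:50pm start LAB16 → 1
9:00pm end LAB16 → 0
Peak is 3, at 8:30am (LAB10, LAB11, LAB12).

3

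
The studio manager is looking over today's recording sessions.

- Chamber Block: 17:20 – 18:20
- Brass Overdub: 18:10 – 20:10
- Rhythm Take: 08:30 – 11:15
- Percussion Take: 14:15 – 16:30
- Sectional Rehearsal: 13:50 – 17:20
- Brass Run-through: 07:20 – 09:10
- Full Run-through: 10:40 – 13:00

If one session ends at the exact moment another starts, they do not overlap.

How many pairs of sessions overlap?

4

Sorted by start: Brass Run-through, Rhythm Take, Full Run-through, Sectional Rehearsal, Percussion Take, Chamber Block, Brass Overdub.
Rhythm Take starts before Brass Run-through ends → Brass Run-through and Rhythm Take overlap.
Full Run-through starts after Brass Run-through ends; Brass Run-through is clear from here.
Full Run-through starts before Rhythm Take ends → Rhythm Take and Full Run-through overlap.
Sectional Rehearsal starts after Rhythm Take ends; Rhythm Take is clear from here.
Sectional Rehearsal starts after Full Run-through ends; Full Run-through is clear from here.
Percussion Take starts before Sectional Rehearsal ends → Sectional Rehearsal and Percussion Take overlap.
Chamber Block starts exactly when Sectional Rehearsal ends (back-to-back, no overlap); Sectional Rehearsal is clear from here.
Chamber Block starts after Percussion Take ends; Percussion Take is clear from here.
Brass Overdub starts before Chamber Block ends → Chamber Block and Brass Overdub overlap.
Overlapping pairs: Brass Overdub & Chamber Block, Brass Run-through & Rhythm Take, Full Run-through & Rhythm Take, Percussion Take & Sectional Rehearsal — 4 in total.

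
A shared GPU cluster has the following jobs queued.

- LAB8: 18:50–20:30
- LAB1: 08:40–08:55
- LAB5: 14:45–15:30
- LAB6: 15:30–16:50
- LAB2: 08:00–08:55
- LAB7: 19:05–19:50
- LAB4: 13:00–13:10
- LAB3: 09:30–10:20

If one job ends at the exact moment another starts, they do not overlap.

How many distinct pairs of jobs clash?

2

Sorted by start: LAB2, LAB1, LAB3, LAB4, LAB5, LAB6, LAB8, LAB7.
LAB1 starts before LAB2 ends → LAB2 and LAB1 overlap.
LAB3 starts after LAB2 ends; LAB2 is clear from here.
LAB3 starts after LAB1 ends; LAB1 is clear from here.
LAB4 starts after LAB3 ends; LAB3 is clear from here.
LAB5 starts after LAB4 ends; LAB4 is clear from here.
LAB6 starts exactly when LAB5 ends (back-to-back, no overlap); LAB5 is clear from here.
LAB8 starts after LAB6 ends; LAB6 is clear from here.
LAB7 starts before LAB8 ends → LAB8 and LAB7 overlap.
Overlapping pairs: LAB1 & LAB2, LAB7 & LAB8 — 2 in total.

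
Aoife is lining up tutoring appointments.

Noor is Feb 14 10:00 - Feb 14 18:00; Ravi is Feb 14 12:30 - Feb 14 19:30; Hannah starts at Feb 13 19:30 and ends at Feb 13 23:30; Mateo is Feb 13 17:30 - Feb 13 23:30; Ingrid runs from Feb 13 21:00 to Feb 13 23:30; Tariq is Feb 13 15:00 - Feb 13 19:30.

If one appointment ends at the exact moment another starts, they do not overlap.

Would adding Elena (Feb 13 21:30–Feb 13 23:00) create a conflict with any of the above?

Yes — it overlaps Hannah, Ingrid, Mateo

Tariq: ends Feb 13 19:30 at or before Elena starts Feb 13 21:30 → clear.
Mateo: starts Feb 13 17:30 before Elena ends Feb 13 23:00, and ends Feb 13 23:30 after Elena starts Feb 13 21:30 → overlap.
Hannah: starts Feb 13 19:30 before Elena ends Feb 13 23:00, and ends Feb 13 23:30 after Elena starts Feb 13 21:30 → overlap.
Ingrid: starts Feb 13 21:00 before Elena ends Feb 13 23:00, and ends Feb 13 23:30 after Elena starts Feb 13 21:30 → overlap.
Noor: starts Feb 14 10:00 at or after Elena ends Feb 13 23:00 → clear.
Ravi: starts Feb 14 12:30 at or after Elena ends Feb 13 23:00 → clear.
Elena overlaps Mateo, Hannah, Ingrid.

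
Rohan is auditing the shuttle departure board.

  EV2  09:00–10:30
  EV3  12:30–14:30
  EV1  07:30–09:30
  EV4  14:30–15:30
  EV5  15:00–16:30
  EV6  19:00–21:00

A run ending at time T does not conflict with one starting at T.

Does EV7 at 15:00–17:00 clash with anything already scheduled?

Yes — it overlaps EV4, EV5

EV1: ends 09:30 at or before EV7 starts 15:00 → clear.
EV2: ends 10:30 at or before EV7 starts 15:00 → clear.
EV3: ends 14:30 at or before EV7 starts 15:00 → clear.
EV4: starts 14:30 before EV7 ends 17:00, and ends 15:30 after EV7 starts 15:00 → overlap.
EV5: starts 15:00 before EV7 ends 17:00, and ends 16:30 after EV7 starts 15:00 → overlap.
EV6: starts 19:00 at or after EV7 ends 17:00 → clear.
EV7 overlaps EV4, EV5.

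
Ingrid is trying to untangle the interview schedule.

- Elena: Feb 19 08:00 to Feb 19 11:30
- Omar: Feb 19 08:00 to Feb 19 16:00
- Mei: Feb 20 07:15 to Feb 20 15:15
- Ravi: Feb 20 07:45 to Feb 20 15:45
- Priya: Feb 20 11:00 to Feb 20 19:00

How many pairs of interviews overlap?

4

Sorted by start: Elena, Omar, Mei, Ravi, Priya.
Omar starts before Elena ends → Elena and Omar overlap.
Mei starts after Elena ends, so Elena has no further overlaps.
Mei starts after Omar ends, so Omar has no further overlaps.
Ravi starts before Mei ends → Mei and Ravi overlap.
Priya starts before Mei ends → Mei and Priya overlap.
Priya starts before Ravi ends → Ravi and Priya overlap.
Overlapping pairs: Elena & Omar, Mei & Priya, Mei & Ravi, Priya & Ravi — 4 in total.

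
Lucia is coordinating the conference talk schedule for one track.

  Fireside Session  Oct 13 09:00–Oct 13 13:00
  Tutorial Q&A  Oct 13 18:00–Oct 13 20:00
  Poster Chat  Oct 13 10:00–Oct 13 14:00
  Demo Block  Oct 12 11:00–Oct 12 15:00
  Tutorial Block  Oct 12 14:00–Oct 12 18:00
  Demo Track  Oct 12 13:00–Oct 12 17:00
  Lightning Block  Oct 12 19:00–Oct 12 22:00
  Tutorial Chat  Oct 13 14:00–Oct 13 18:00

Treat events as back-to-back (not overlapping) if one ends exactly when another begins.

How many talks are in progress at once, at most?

Sweep the timeline, counting +1 at each start and −1 at each end (ends before starts at a tie):
Oct 12 11:00 start Demo Block → 1
Oct 12 13:00 start Demo Track → 2
Oct 12 14:00 start Tutorial Block → 3
Oct 12 15:00 end Demo Block → 2
Oct 12 17:00 end Demo Track → 1
Oct 12 18:00 end Tutorial Block → 0
Oct 12 19:00 start Lightning Block → 1
Oct 12 22:00 end Lightning Block → 0
Oct 13 09:00 start Fireside Session → 1
Oct 13 10:00 start Poster Chat → 2
Oct 13 13:00 end Fireside Session → 1
Oct 13 14:00 end Poster Chat → 0
Oct 13 14:00 start Tutorial Chat → 1
Oct 13 18:00 end Tutorial Chat → 0
Oct 13 18:00 start Tutorial Q&A → 1
Oct 13 20:00 end Tutorial Q&A → 0
Peak is 3, at Oct 12 14:00 (Demo Block, Demo Track, Tutorial Block).

3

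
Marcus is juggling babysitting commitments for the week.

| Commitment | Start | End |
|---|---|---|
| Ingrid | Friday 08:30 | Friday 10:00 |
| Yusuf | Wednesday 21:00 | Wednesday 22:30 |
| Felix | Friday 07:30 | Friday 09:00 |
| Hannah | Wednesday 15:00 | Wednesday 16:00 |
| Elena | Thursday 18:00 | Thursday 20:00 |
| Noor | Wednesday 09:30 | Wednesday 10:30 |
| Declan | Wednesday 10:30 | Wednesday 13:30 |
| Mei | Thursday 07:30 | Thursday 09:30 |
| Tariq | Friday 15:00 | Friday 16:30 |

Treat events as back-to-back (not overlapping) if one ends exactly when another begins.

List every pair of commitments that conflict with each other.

Felix & Ingrid

Check each pair: they overlap iff neither finishes before the other starts.
Sorted by start: Noor, Declan, Hannah, Yusuf, Mei, Elena, Felix, Ingrid, Tariq.
Declan starts exactly when Noor ends (back-to-back, no overlap); Noor is clear from here.
Hannah starts after Declan ends; Declan is clear from here.
Yusuf starts after Hannah ends; Hannah is clear from here.
Mei starts after Yusuf ends; Yusuf is clear from here.
Elena starts after Mei ends; Mei is clear from here.
Felix starts after Elena ends; Elena is clear from here.
Ingrid starts before Felix ends → Felix and Ingrid overlap.
Tariq starts after Felix ends.
Tariq starts after Ingrid ends.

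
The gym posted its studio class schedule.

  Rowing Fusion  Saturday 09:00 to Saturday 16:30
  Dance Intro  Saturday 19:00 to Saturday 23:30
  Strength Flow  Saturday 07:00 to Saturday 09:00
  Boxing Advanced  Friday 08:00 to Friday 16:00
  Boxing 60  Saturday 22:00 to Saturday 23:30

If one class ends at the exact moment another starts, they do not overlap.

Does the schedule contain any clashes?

Yes

Sorted by start: Boxing Advanced, Strength Flow, Rowing Fusion, Dance Intro, Boxing 60.
Strength Flow starts after Boxing Advanced ends — done with Boxing Advanced.
Rowing Fusion starts exactly when Strength Flow ends (back-to-back, no overlap) — done with Strength Flow.
Dance Intro starts after Rowing Fusion ends — done with Rowing Fusion.
Boxing 60 starts before Dance Intro ends → Dance Intro and Boxing 60 overlap.
That's a conflict, so the schedule is not conflict-free.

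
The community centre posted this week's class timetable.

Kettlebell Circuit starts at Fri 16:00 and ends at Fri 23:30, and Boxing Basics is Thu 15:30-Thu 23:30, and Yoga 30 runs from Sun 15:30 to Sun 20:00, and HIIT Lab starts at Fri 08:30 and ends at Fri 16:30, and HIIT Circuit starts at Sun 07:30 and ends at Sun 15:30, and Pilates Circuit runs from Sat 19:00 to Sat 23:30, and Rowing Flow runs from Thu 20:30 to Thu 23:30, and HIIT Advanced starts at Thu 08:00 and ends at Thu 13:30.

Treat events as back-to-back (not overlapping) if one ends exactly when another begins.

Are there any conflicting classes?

Yes

Check each pair: they overlap iff neither finishes before the other starts.
Sorted by start: HIIT Advanced, Boxing Basics, Rowing Flow, HIIT Lab, Kettlebell Circuit, Pilates Circuit, HIIT Circuit, Yoga 30.
Boxing Basics starts after HIIT Advanced ends, so nothing later overlaps HIIT Advanced either.
Rowing Flow starts before Boxing Basics ends → Boxing Basics and Rowing Flow overlap.
That's a conflict, so the schedule is not conflict-free.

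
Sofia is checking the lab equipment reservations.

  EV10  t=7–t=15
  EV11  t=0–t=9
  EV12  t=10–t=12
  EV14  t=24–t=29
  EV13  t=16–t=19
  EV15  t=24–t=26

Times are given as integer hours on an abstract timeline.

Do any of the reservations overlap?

Sorted by start: EV11, EV10, EV12, EV13, EV14, EV15.
EV10 starts before EV11 ends → EV11 and EV10 overlap.
That's a conflict, so the schedule is not conflict-free.

Yes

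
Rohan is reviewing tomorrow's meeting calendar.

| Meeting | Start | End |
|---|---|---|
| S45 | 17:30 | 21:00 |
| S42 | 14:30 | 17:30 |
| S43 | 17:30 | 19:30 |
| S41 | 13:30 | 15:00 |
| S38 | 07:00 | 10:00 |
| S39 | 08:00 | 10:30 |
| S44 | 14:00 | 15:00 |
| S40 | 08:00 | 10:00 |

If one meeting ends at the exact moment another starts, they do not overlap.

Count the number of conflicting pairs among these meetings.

Sorted by start: S38, S39, S40, S41, S44, S42, S43, S45.
S39 starts before S38 ends → S38 and S39 overlap.
S40 starts before S38 ends → S38 and S40 overlap.
S41 starts after S38 ends, so S38 has no further overlaps.
S40 starts before S39 ends → S39 and S40 overlap.
S41 starts after S39 ends, so S39 has no further overlaps.
S41 starts after S40 ends, so S40 has no further overlaps.
S44 starts before S41 ends → S41 and S44 overlap.
S42 starts before S41 ends → S41 and S42 overlap.
S43 starts after S41 ends, so S41 has no further overlaps.
S42 starts before S44 ends → S44 and S42 overlap.
S43 starts after S44 ends, so S44 has no further overlaps.
S43 starts exactly when S42 ends (back-to-back, no overlap), so S42 has no further overlaps.
S45 starts before S43 ends → S43 and S45 overlap.
Overlapping pairs: S38 & S39, S38 & S40, S39 & S40, S41 & S42, S41 & S44, S42 & S44, S43 & S45 — 7 in total.

7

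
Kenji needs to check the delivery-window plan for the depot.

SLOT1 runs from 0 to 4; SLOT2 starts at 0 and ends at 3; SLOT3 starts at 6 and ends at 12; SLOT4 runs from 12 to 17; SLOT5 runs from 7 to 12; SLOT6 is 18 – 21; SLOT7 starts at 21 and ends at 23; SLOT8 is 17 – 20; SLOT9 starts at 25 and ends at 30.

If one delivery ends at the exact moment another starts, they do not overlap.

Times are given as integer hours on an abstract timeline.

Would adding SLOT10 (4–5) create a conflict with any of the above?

No — it doesn't clash with anything

SLOT1: ends 4 at or before SLOT10 starts 4 → clear.
SLOT2: ends 3 at or before SLOT10 starts 4 → clear.
SLOT3: starts 6 at or after SLOT10 ends 5 → clear.
SLOT5: starts 7 at or after SLOT10 ends 5 → clear.
SLOT4: starts 12 at or after SLOT10 ends 5 → clear.
SLOT8: starts 17 at or after SLOT10 ends 5 → clear.
SLOT6: starts 18 at or after SLOT10 ends 5 → clear.
SLOT7: starts 21 at or after SLOT10 ends 5 → clear.
SLOT9: starts 25 at or after SLOT10 ends 5 → clear.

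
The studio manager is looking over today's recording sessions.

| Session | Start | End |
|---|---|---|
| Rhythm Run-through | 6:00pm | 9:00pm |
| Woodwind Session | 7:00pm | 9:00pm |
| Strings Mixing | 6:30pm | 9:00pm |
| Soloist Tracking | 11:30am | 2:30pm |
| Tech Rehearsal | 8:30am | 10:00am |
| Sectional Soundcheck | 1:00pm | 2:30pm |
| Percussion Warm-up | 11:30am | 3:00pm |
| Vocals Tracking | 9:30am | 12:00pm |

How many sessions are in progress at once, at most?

Walk through starts and ends in time order (an end at T is processed before a start at T):
8:30am start Tech Rehearsal → 1
9:30am start Vocals Tracking → 2
10:00am end Tech Rehearsal → 1
11:30am start Percussion Warm-up → 2
11:30am start Soloist Tracking → 3
12:00pm end Vocals Tracking → 2
1:00pm start Sectional Soundcheck → 3
2:30pm end Sectional Soundcheck → 2
2:30pm end Soloist Tracking → 1
3:00pm end Percussion Warm-up → 0
6:00pm start Rhythm Run-through → 1
6:30pm start Strings Mixing → 2
7:00pm start Woodwind Session → 3
9:00pm end Rhythm Run-through → 2
9:00pm end Strings Mixing → 1
9:00pm end Woodwind Session → 0
Peak is 3, at 11:30am (Percussion Warm-up, Soloist Tracking, Vocals Tracking).

3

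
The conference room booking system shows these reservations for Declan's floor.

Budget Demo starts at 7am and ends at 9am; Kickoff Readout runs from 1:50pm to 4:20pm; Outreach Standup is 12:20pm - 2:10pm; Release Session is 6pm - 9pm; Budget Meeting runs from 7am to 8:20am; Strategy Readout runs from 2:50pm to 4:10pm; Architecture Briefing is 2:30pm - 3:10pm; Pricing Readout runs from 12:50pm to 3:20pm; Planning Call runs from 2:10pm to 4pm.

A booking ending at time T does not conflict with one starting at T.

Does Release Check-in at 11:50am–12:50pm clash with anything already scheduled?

Yes — it overlaps Outreach Standup

Budget Meeting: ends 8:20am at or before Release Check-in starts 11:50am → clear.
Budget Demo: ends 9am at or before Release Check-in starts 11:50am → clear.
Outreach Standup: starts 12:20pm before Release Check-in ends 12:50pm, and ends 2:10pm after Release Check-in starts 11:50am → overlap.
Pricing Readout: starts 12:50pm at or after Release Check-in ends 12:50pm → clear.
Kickoff Readout: starts 1:50pm at or after Release Check-in ends 12:50pm → clear.
Planning Call: starts 2:10pm at or after Release Check-in ends 12:50pm → clear.
Architecture Briefing: starts 2:30pm at or after Release Check-in ends 12:50pm → clear.
Strategy Readout: starts 2:50pm at or after Release Check-in ends 12:50pm → clear.
Release Session: starts 6pm at or after Release Check-in ends 12:50pm → clear.
Release Check-in overlaps Outreach Standup.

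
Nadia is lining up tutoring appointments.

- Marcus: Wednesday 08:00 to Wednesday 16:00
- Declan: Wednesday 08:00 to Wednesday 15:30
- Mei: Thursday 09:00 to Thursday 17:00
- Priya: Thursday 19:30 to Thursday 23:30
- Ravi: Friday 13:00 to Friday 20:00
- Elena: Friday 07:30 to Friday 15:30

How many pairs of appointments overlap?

Sorted by start: Marcus, Declan, Mei, Priya, Elena, Ravi.
Declan starts before Marcus ends → Marcus and Declan overlap.
Mei starts after Marcus ends — done with Marcus.
Mei starts after Declan ends — done with Declan.
Priya starts after Mei ends — done with Mei.
Elena starts after Priya ends — done with Priya.
Ravi starts before Elena ends → Elena and Ravi overlap.
Overlapping pairs: Declan & Marcus, Elena & Ravi — 2 in total.

2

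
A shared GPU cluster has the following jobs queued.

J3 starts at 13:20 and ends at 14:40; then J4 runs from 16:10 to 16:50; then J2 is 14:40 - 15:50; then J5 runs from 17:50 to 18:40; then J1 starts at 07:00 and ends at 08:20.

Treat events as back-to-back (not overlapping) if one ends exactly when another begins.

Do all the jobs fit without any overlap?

Yes

Sorted by start: J1, J3, J2, J4, J5.
J3 starts after J1 ends — done with J1.
J2 starts exactly when J3 ends (back-to-back, no overlap) — done with J3.
J4 starts after J2 ends — done with J2.
J5 starts after J4 ends.
Every pair is clear; the schedule has no overlaps.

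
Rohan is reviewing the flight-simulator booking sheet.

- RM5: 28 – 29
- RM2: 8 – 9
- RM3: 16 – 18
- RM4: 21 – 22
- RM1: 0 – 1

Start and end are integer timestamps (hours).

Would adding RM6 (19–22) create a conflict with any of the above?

Yes — it overlaps RM4

RM1: ends 1 at or before RM6 starts 19 → clear.
RM2: ends 9 at or before RM6 starts 19 → clear.
RM3: ends 18 at or before RM6 starts 19 → clear.
RM4: starts 21 before RM6 ends 22, and ends 22 after RM6 starts 19 → overlap.
RM5: starts 28 at or after RM6 ends 22 → clear.
RM6 overlaps RM4.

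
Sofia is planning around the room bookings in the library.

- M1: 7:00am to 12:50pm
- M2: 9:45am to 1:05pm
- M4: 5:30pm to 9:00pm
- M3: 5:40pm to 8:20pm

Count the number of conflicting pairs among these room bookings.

Sorted by start: M1, M2, M4, M3.
M2 starts before M1 ends → M1 and M2 overlap.
M4 starts after M1 ends; M1 is clear from here.
M4 starts after M2 ends; M2 is clear from here.
M3 starts before M4 ends → M4 and M3 overlap.
Overlapping pairs: M1 & M2, M3 & M4 — 2 in total.

2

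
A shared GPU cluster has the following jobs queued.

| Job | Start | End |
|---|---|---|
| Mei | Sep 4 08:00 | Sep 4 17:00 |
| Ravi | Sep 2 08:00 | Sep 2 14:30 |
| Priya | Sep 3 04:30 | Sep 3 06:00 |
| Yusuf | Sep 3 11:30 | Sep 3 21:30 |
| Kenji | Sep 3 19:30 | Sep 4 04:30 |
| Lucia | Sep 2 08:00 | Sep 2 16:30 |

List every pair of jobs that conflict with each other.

Sorted by start: Ravi, Lucia, Priya, Yusuf, Kenji, Mei.
Lucia starts before Ravi ends → Ravi and Lucia overlap.
Priya starts after Ravi ends — done with Ravi.
Priya starts after Lucia ends — done with Lucia.
Yusuf starts after Priya ends — done with Priya.
Kenji starts before Yusuf ends → Yusuf and Kenji overlap.
Mei starts after Yusuf ends.
Mei starts after Kenji ends.

Kenji & Yusuf, Lucia & Ravi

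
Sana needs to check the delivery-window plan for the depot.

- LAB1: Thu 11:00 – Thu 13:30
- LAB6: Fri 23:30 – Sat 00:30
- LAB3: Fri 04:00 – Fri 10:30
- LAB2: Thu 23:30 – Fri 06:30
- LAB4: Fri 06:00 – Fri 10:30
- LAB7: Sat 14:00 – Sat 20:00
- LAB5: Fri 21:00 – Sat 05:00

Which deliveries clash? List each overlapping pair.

Sorted by start: LAB1, LAB2, LAB3, LAB4, LAB5, LAB6, LAB7.
LAB2 starts after LAB1 ends, so LAB1 has no further overlaps.
LAB3 starts before LAB2 ends → LAB2 and LAB3 overlap.
LAB4 starts before LAB2 ends → LAB2 and LAB4 overlap.
LAB5 starts after LAB2 ends, so LAB2 has no further overlaps.
LAB4 starts before LAB3 ends → LAB3 and LAB4 overlap.
LAB5 starts after LAB3 ends, so LAB3 has no further overlaps.
LAB5 starts after LAB4 ends, so LAB4 has no further overlaps.
LAB6 starts before LAB5 ends → LAB5 and LAB6 overlap.
LAB7 starts after LAB5 ends.
LAB7 starts after LAB6 ends.

LAB2 & LAB3, LAB2 & LAB4, LAB3 & LAB4, LAB5 & LAB6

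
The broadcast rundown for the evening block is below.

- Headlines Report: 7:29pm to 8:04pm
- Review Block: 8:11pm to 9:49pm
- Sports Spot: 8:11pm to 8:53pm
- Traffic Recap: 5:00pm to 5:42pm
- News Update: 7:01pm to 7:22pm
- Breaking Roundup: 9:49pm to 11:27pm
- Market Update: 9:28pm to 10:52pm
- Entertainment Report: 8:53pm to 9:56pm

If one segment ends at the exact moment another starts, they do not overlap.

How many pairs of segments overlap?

6

Two intervals overlap when each starts before the other ends.
Sorted by start: Traffic Recap, News Update, Headlines Report, Sports Spot, Review Block, Entertainment Report, Market Update, Breaking Roundup.
News Update starts after Traffic Recap ends; Traffic Recap is clear from here.
Headlines Report starts after News Update ends; News Update is clear from here.
Sports Spot starts after Headlines Report ends; Headlines Report is clear from here.
Review Block starts before Sports Spot ends → Sports Spot and Review Block overlap.
Entertainment Report starts exactly when Sports Spot ends (back-to-back, no overlap); Sports Spot is clear from here.
Entertainment Report starts before Review Block ends → Review Block and Entertainment Report overlap.
Market Update starts before Review Block ends → Review Block and Market Update overlap.
Breaking Roundup starts exactly when Review Block ends (back-to-back, no overlap).
Market Update starts before Entertainment Report ends → Entertainment Report and Market Update overlap.
Breaking Roundup starts before Entertainment Report ends → Entertainment Report and Breaking Roundup overlap.
Breaking Roundup starts before Market Update ends → Market Update and Breaking Roundup overlap.
Overlapping pairs: Breaking Roundup & Entertainment Report, Breaking Roundup & Market Update, Entertainment Report & Market Update, Entertainment Report & Review Block, Market Update & Review Block, Review Block & Sports Spot — 6 in total.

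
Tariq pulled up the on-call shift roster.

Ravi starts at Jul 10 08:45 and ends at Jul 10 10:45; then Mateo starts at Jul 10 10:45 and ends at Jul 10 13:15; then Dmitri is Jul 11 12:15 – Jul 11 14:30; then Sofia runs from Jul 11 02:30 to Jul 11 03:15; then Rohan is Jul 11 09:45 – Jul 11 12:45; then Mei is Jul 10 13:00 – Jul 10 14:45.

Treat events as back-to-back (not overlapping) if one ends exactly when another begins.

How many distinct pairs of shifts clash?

Check each pair: they overlap iff neither finishes before the other starts.
Sorted by start: Ravi, Mateo, Mei, Sofia, Rohan, Dmitri.
Mateo starts exactly when Ravi ends (back-to-back, no overlap); Ravi is clear from here.
Mei starts before Mateo ends → Mateo and Mei overlap.
Sofia starts after Mateo ends; Mateo is clear from here.
Sofia starts after Mei ends; Mei is clear from here.
Rohan starts after Sofia ends; Sofia is clear from here.
Dmitri starts before Rohan ends → Rohan and Dmitri overlap.
Overlapping pairs: Dmitri & Rohan, Mateo & Mei — 2 in total.

2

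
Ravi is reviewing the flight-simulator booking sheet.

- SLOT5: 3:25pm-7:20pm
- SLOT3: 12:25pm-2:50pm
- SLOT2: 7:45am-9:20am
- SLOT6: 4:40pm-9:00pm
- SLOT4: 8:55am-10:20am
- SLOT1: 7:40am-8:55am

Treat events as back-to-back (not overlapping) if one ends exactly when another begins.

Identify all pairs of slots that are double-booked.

SLOT1 & SLOT2, SLOT2 & SLOT4, SLOT5 & SLOT6

Check each pair: they overlap iff neither finishes before the other starts.
Sorted by start: SLOT1, SLOT2, SLOT4, SLOT3, SLOT5, SLOT6.
SLOT2 starts before SLOT1 ends → SLOT1 and SLOT2 overlap.
SLOT4 starts exactly when SLOT1 ends (back-to-back, no overlap) — done with SLOT1.
SLOT4 starts before SLOT2 ends → SLOT2 and SLOT4 overlap.
SLOT3 starts after SLOT2 ends — done with SLOT2.
SLOT3 starts after SLOT4 ends — done with SLOT4.
SLOT5 starts after SLOT3 ends — done with SLOT3.
SLOT6 starts before SLOT5 ends → SLOT5 and SLOT6 overlap.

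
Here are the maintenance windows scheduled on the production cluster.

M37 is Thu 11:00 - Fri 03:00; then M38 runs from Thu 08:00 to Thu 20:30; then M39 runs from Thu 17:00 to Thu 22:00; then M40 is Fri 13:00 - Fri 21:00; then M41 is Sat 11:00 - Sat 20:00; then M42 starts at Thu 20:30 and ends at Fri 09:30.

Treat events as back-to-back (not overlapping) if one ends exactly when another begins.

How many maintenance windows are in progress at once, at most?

3

Sweep the timeline, counting +1 at each start and −1 at each end (ends before starts at a tie):
Thu 08:00 start M38 → 1
Thu 11:00 start M37 → 2
Thu 17:00 start M39 → 3
Thu 20:30 end M38 → 2
Thu 20:30 start M42 → 3
Thu 22:00 end M39 → 2
Fri 03:00 end M37 → 1
Fri 09:30 end M42 → 0
Fri 13:00 start M40 → 1
Fri 21:00 end M40 → 0
Sat 11:00 start M41 → 1
Sat 20:00 end M41 → 0
Peak is 3, at Thu 17:00 (M37, M38, M39).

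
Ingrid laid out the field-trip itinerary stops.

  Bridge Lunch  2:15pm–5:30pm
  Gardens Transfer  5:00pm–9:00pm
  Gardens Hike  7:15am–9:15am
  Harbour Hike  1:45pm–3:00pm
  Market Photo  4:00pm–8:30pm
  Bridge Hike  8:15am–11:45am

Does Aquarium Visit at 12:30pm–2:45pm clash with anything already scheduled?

Yes — it overlaps Bridge Lunch, Harbour Hike

Gardens Hike: ends 9:15am at or before Aquarium Visit starts 12:30pm → clear.
Bridge Hike: ends 11:45am at or before Aquarium Visit starts 12:30pm → clear.
Harbour Hike: starts 1:45pm before Aquarium Visit ends 2:45pm, and ends 3:00pm after Aquarium Visit starts 12:30pm → overlap.
Bridge Lunch: starts 2:15pm before Aquarium Visit ends 2:45pm, and ends 5:30pm after Aquarium Visit starts 12:30pm → overlap.
Market Photo: starts 4:00pm at or after Aquarium Visit ends 2:45pm → clear.
Gardens Transfer: starts 5:00pm at or after Aquarium Visit ends 2:45pm → clear.
Aquarium Visit overlaps Bridge Lunch, Harbour Hike.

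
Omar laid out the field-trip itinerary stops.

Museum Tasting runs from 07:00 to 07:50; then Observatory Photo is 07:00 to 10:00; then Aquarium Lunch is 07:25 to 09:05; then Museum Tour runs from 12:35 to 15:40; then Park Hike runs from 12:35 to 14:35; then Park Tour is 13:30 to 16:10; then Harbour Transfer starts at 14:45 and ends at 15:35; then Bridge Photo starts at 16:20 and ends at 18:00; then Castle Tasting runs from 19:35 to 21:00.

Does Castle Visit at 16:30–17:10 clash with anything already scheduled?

Museum Tasting: ends 07:50 at or before Castle Visit starts 16:30 → clear.
Observatory Photo: ends 10:00 at or before Castle Visit starts 16:30 → clear.
Aquarium Lunch: ends 09:05 at or before Castle Visit starts 16:30 → clear.
Museum Tour: ends 15:40 at or before Castle Visit starts 16:30 → clear.
Park Hike: ends 14:35 at or before Castle Visit starts 16:30 → clear.
Park Tour: ends 16:10 at or before Castle Visit starts 16:30 → clear.
Harbour Transfer: ends 15:35 at or before Castle Visit starts 16:30 → clear.
Bridge Photo: starts 16:20 before Castle Visit ends 17:10, and ends 18:00 after Castle Visit starts 16:30 → overlap.
Castle Tasting: starts 19:35 at or after Castle Visit ends 17:10 → clear.
Castle Visit overlaps Bridge Photo.

Yes — it overlaps Bridge Photo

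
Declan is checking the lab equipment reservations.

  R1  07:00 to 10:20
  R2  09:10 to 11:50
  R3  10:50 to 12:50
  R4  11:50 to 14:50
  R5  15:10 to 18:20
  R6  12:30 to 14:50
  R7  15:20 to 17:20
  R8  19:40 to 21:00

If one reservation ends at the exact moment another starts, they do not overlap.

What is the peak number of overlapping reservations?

Sort all start/end points and keep a running count:
07:00 start R1 → 1
09:10 start R2 → 2
10:20 end R1 → 1
10:50 start R3 → 2
11:50 end R2 → 1
11:50 start R4 → 2
12:30 start R6 → 3
12:50 end R3 → 2
14:50 end R4 → 1
14:50 end R6 → 0
15:10 start R5 → 1
15:20 start R7 → 2
17:20 end R7 → 1
18:20 end R5 → 0
19:40 start R8 → 1
21:00 end R8 → 0
Peak is 3, at 12:30 (R3, R4, R6).

3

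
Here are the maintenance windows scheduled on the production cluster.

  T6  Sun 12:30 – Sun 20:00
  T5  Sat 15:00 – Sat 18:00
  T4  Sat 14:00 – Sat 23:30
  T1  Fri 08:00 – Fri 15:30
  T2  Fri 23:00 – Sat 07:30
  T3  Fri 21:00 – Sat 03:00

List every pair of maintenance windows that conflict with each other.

Sorted by start: T1, T3, T2, T4, T5, T6.
T3 starts after T1 ends, so T1 has no further overlaps.
T2 starts before T3 ends → T3 and T2 overlap.
T4 starts after T3 ends, so T3 has no further overlaps.
T4 starts after T2 ends, so T2 has no further overlaps.
T5 starts before T4 ends → T4 and T5 overlap.
T6 starts after T4 ends.
T6 starts after T5 ends.

T2 & T3, T4 & T5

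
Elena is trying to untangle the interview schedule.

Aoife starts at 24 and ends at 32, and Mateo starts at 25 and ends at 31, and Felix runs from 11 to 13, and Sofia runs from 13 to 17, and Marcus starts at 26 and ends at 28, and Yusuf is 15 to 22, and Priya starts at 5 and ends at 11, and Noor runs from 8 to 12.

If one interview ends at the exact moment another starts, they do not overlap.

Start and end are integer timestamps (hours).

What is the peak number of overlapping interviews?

3

Sweep the timeline, counting +1 at each start and −1 at each end (ends before starts at a tie):
5 start Priya → 1
8 start Noor → 2
11 end Priya → 1
11 start Felix → 2
12 end Noor → 1
13 end Felix → 0
13 start Sofia → 1
15 start Yusuf → 2
17 end Sofia → 1
22 end Yusuf → 0
24 start Aoife → 1
25 start Mateo → 2
26 start Marcus → 3
28 end Marcus → 2
31 end Mateo → 1
32 end Aoife → 0
Peak is 3, at 26 (Aoife, Marcus, Mateo).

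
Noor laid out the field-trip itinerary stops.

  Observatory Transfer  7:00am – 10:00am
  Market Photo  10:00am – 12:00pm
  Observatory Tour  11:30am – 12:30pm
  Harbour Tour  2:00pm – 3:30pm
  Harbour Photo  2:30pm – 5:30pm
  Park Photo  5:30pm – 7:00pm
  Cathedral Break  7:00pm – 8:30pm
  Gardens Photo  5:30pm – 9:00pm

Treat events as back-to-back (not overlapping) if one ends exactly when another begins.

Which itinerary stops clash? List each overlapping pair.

Cathedral Break & Gardens Photo, Gardens Photo & Park Photo, Harbour Photo & Harbour Tour, Market Photo & Observatory Tour

Two intervals overlap when each starts before the other ends.
Sorted by start: Observatory Transfer, Market Photo, Observatory Tour, Harbour Tour, Harbour Photo, Park Photo, Gardens Photo, Cathedral Break.
Market Photo starts exactly when Observatory Transfer ends (back-to-back, no overlap) — done with Observatory Transfer.
Observatory Tour starts before Market Photo ends → Market Photo and Observatory Tour overlap.
Harbour Tour starts after Market Photo ends — done with Market Photo.
Harbour Tour starts after Observatory Tour ends — done with Observatory Tour.
Harbour Photo starts before Harbour Tour ends → Harbour Tour and Harbour Photo overlap.
Park Photo starts after Harbour Tour ends — done with Harbour Tour.
Park Photo starts exactly when Harbour Photo ends (back-to-back, no overlap) — done with Harbour Photo.
Gardens Photo starts before Park Photo ends → Park Photo and Gardens Photo overlap.
Cathedral Break starts exactly when Park Photo ends (back-to-back, no overlap).
Cathedral Break starts before Gardens Photo ends → Gardens Photo and Cathedral Break overlap.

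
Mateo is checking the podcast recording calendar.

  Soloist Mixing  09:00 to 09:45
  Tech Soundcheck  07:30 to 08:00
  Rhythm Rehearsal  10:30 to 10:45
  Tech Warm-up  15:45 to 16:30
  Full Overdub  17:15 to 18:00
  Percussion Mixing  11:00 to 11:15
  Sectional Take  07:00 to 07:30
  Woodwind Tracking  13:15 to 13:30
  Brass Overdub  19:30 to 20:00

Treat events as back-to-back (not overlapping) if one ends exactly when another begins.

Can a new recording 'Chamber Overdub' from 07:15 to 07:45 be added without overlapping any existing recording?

No — it overlaps Sectional Take, Tech Soundcheck

Sectional Take: starts 07:00 before Chamber Overdub ends 07:45, and ends 07:30 after Chamber Overdub starts 07:15 → overlap.
Tech Soundcheck: starts 07:30 before Chamber Overdub ends 07:45, and ends 08:00 after Chamber Overdub starts 07:15 → overlap.
Soloist Mixing: starts 09:00 at or after Chamber Overdub ends 07:45 → clear.
Rhythm Rehearsal: starts 10:30 at or after Chamber Overdub ends 07:45 → clear.
Percussion Mixing: starts 11:00 at or after Chamber Overdub ends 07:45 → clear.
Woodwind Tracking: starts 13:15 at or after Chamber Overdub ends 07:45 → clear.
Tech Warm-up: starts 15:45 at or after Chamber Overdub ends 07:45 → clear.
Full Overdub: starts 17:15 at or after Chamber Overdub ends 07:45 → clear.
Brass Overdub: starts 19:30 at or after Chamber Overdub ends 07:45 → clear.
Chamber Overdub overlaps Sectional Take, Tech Soundcheck.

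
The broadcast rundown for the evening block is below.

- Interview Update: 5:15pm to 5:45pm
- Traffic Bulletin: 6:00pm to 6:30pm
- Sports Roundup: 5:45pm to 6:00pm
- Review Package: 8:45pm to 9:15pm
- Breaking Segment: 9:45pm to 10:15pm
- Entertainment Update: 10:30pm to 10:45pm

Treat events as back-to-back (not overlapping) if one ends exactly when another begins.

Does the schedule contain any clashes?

No

Sorted by start: Interview Update, Sports Roundup, Traffic Bulletin, Review Package, Breaking Segment, Entertainment Update.
Sports Roundup starts exactly when Interview Update ends (back-to-back, no overlap) — done with Interview Update.
Traffic Bulletin starts exactly when Sports Roundup ends (back-to-back, no overlap) — done with Sports Roundup.
Review Package starts after Traffic Bulletin ends — done with Traffic Bulletin.
Breaking Segment starts after Review Package ends — done with Review Package.
Entertainment Update starts after Breaking Segment ends.
Every pair is clear; the schedule has no overlaps.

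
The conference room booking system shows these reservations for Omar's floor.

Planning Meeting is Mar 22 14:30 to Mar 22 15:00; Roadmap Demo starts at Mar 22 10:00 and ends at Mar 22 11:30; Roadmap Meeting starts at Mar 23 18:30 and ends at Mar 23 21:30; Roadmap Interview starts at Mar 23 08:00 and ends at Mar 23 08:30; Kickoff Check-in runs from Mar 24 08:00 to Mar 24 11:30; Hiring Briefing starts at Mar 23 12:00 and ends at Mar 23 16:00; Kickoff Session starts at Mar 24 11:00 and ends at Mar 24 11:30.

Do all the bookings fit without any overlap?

No

Two intervals overlap when each starts before the other ends.
Sorted by start: Roadmap Demo, Planning Meeting, Roadmap Interview, Hiring Briefing, Roadmap Meeting, Kickoff Check-in, Kickoff Session.
Planning Meeting starts after Roadmap Demo ends — done with Roadmap Demo.
Roadmap Interview starts after Planning Meeting ends — done with Planning Meeting.
Hiring Briefing starts after Roadmap Interview ends — done with Roadmap Interview.
Roadmap Meeting starts after Hiring Briefing ends — done with Hiring Briefing.
Kickoff Check-in starts after Roadmap Meeting ends — done with Roadmap Meeting.
Kickoff Session starts before Kickoff Check-in ends → Kickoff Check-in and Kickoff Session overlap.
That's a conflict, so the schedule is not conflict-free.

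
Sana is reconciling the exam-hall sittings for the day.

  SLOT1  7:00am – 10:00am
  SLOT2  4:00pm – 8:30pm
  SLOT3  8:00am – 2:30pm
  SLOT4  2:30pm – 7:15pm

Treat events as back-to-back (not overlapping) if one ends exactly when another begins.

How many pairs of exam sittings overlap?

2

Sorted by start: SLOT1, SLOT3, SLOT4, SLOT2.
SLOT3 starts before SLOT1 ends → SLOT1 and SLOT3 overlap.
SLOT4 starts after SLOT1 ends, so SLOT1 has no further overlaps.
SLOT4 starts exactly when SLOT3 ends (back-to-back, no overlap), so SLOT3 has no further overlaps.
SLOT2 starts before SLOT4 ends → SLOT4 and SLOT2 overlap.
Overlapping pairs: SLOT1 & SLOT3, SLOT2 & SLOT4 — 2 in total.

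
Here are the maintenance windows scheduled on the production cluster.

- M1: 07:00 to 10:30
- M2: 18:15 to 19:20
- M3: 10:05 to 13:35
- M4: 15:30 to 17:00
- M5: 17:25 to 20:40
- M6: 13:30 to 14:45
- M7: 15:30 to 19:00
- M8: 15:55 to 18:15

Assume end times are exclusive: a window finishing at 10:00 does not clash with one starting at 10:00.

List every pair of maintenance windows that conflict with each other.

Sorted by start: M1, M3, M6, M4, M7, M8, M5, M2.
M3 starts before M1 ends → M1 and M3 overlap.
M6 starts after M1 ends, so nothing later overlaps M1 either.
M6 starts before M3 ends → M3 and M6 overlap.
M4 starts after M3 ends, so nothing later overlaps M3 either.
M4 starts after M6 ends, so nothing later overlaps M6 either.
M7 starts before M4 ends → M4 and M7 overlap.
M8 starts before M4 ends → M4 and M8 overlap.
M5 starts after M4 ends, so nothing later overlaps M4 either.
M8 starts before M7 ends → M7 and M8 overlap.
M5 starts before M7 ends → M7 and M5 overlap.
M2 starts before M7 ends → M7 and M2 overlap.
M5 starts before M8 ends → M8 and M5 overlap.
M2 starts exactly when M8 ends (back-to-back, no overlap).
M2 starts before M5 ends → M5 and M2 overlap.

M1 & M3, M2 & M5, M2 & M7, M3 & M6, M4 & M7, M4 & M8, M5 & M7, M5 & M8, M7 & M8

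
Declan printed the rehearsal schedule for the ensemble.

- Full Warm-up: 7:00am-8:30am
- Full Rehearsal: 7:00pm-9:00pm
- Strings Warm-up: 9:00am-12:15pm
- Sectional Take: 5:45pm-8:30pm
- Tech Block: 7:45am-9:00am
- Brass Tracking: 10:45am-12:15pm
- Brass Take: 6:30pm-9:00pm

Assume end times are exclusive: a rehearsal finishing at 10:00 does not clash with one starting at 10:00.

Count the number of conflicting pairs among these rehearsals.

Check each pair: they overlap iff neither finishes before the other starts.
Sorted by start: Full Warm-up, Tech Block, Strings Warm-up, Brass Tracking, Sectional Take, Brass Take, Full Rehearsal.
Tech Block starts before Full Warm-up ends → Full Warm-up and Tech Block overlap.
Strings Warm-up starts after Full Warm-up ends; Full Warm-up is clear from here.
Strings Warm-up starts exactly when Tech Block ends (back-to-back, no overlap); Tech Block is clear from here.
Brass Tracking starts before Strings Warm-up ends → Strings Warm-up and Brass Tracking overlap.
Sectional Take starts after Strings Warm-up ends; Strings Warm-up is clear from here.
Sectional Take starts after Brass Tracking ends; Brass Tracking is clear from here.
Brass Take starts before Sectional Take ends → Sectional Take and Brass Take overlap.
Full Rehearsal starts before Sectional Take ends → Sectional Take and Full Rehearsal overlap.
Full Rehearsal starts before Brass Take ends → Brass Take and Full Rehearsal overlap.
Overlapping pairs: Brass Take & Full Rehearsal, Brass Take & Sectional Take, Brass Tracking & Strings Warm-up, Full Rehearsal & Sectional Take, Full Warm-up & Tech Block — 5 in total.

5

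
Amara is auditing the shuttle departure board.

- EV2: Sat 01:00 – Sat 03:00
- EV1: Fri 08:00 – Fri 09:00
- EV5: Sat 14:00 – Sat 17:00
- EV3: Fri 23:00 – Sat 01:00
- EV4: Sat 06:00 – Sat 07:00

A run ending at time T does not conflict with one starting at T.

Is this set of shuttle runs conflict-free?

Sorted by start: EV1, EV3, EV2, EV4, EV5.
EV3 starts after EV1 ends; EV1 is clear from here.
EV2 starts exactly when EV3 ends (back-to-back, no overlap); EV3 is clear from here.
EV4 starts after EV2 ends; EV2 is clear from here.
EV5 starts after EV4 ends.
Every pair is clear; the schedule has no overlaps.

Yes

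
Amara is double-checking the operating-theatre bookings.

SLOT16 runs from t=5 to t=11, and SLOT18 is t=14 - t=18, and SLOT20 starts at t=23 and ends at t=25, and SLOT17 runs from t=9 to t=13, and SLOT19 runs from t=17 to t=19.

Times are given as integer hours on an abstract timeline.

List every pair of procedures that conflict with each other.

SLOT16 & SLOT17, SLOT18 & SLOT19

Two intervals overlap when each starts before the other ends.
Sorted by start: SLOT16, SLOT17, SLOT18, SLOT19, SLOT20.
SLOT17 starts before SLOT16 ends → SLOT16 and SLOT17 overlap.
SLOT18 starts after SLOT16 ends, so nothing later overlaps SLOT16 either.
SLOT18 starts after SLOT17 ends, so nothing later overlaps SLOT17 either.
SLOT19 starts before SLOT18 ends → SLOT18 and SLOT19 overlap.
SLOT20 starts after SLOT18 ends.
SLOT20 starts after SLOT19 ends.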